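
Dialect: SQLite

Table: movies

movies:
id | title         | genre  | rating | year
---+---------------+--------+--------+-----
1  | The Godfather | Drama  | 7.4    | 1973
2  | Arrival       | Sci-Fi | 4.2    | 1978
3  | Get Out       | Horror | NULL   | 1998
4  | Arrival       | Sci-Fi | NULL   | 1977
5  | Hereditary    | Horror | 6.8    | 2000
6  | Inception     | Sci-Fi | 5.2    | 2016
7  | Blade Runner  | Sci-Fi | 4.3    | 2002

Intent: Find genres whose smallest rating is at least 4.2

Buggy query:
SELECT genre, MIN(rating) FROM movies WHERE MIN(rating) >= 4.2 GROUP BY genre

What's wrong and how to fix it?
Bug: MIN() in WHERE is a misuse of aggregate

Fix: Replace WHERE with HAVING after the GROUP BY

Corrected query:
SELECT genre, MIN(rating) FROM movies GROUP BY genre HAVING MIN(rating) >= 4.2

Result:
genre  | MIN(rating)
-------+------------
Drama  | 7.4        
Horror | 6.8        
Sci-Fi | 4.2        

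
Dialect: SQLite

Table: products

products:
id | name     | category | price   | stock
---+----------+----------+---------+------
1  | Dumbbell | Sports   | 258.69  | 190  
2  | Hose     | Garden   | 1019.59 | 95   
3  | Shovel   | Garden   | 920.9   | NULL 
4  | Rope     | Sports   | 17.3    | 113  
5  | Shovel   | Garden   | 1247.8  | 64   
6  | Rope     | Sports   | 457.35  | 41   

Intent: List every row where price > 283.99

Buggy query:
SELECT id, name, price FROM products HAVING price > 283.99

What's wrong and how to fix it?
Bug: This is a non-aggregate query (no GROUP BY, no aggregates), so in SQLite the HAVING clause is invalid here; a row-level condition belongs in WHERE

Fix: Replace HAVING with WHERE since the condition applies to individual rows

Corrected query:
SELECT id, name, price FROM products WHERE price > 283.99

Result:
id | name   | price  
---+--------+--------
2  | Hose   | 1019.59
3  | Shovel | 920.9  
5  | Shovel | 1247.8 
6  | Rope   | 457.35 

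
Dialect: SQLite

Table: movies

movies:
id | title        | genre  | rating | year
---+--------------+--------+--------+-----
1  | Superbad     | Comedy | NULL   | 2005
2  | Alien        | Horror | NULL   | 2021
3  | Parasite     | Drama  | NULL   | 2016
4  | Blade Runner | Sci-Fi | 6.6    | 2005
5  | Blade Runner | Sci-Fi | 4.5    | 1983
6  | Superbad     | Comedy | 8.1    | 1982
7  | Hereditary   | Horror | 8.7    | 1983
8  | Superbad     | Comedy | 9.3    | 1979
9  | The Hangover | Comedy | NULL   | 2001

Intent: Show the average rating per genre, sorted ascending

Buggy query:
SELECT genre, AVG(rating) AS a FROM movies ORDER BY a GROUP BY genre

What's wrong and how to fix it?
Bug: ORDER BY appears before GROUP BY; SQL clause order requires GROUP BY first

Fix: Reorder: SELECT … FROM … GROUP BY … ORDER BY …

Corrected query:
SELECT genre, AVG(rating) AS a FROM movies GROUP BY genre ORDER BY a

Result:
genre  | a   
-------+-----
Drama  | NULL
Sci-Fi | 5.55
Comedy | 8.7 
Horror | 8.7 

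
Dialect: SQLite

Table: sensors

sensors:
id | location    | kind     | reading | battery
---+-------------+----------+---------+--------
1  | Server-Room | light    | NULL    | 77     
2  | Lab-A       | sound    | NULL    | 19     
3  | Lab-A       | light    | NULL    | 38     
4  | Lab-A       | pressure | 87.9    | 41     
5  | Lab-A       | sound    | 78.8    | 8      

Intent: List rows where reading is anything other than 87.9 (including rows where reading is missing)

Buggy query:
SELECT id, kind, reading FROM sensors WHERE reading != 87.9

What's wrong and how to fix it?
Bug: 'reading != 87.9' is unknown when reading is NULL, so NULL rows are silently excluded

Fix: Add an explicit OR reading IS NULL to include the missing-value rows

Corrected query:
SELECT id, kind, reading FROM sensors WHERE reading != 87.9 OR reading IS NULL

Result:
id | kind  | reading
---+-------+--------
1  | light | NULL   
2  | sound | NULL   
3  | light | NULL   
5  | sound | 78.8   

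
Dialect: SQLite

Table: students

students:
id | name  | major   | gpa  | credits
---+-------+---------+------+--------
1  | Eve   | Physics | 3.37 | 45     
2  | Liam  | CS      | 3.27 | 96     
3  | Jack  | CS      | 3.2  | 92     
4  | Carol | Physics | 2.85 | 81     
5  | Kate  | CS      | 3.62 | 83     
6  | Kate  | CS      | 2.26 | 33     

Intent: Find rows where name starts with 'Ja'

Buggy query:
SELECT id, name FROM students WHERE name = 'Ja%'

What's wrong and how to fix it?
Bug: '=' compares the literal string including the % character; pattern matching needs LIKE

Fix: Replace '=' with LIKE so 'Ja%' is treated as a pattern

Corrected query:
SELECT id, name FROM students WHERE name LIKE 'Ja%'

Result:
id | name
---+-----
3  | Jack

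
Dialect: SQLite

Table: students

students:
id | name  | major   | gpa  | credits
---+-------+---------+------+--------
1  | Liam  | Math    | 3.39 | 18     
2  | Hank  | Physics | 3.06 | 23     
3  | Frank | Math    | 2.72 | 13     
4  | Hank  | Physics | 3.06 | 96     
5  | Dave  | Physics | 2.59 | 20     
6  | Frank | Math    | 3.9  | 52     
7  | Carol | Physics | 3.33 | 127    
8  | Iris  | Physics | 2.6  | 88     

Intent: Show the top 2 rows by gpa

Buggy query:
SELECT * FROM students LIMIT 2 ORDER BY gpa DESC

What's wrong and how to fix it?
Bug: ORDER BY cannot follow LIMIT; LIMIT is the final clause

Fix: Swap the clauses: ORDER BY first, then LIMIT

Corrected query:
SELECT * FROM students ORDER BY gpa DESC LIMIT 2

Result:
id | name  | major | gpa  | credits
---+-------+-------+------+--------
6  | Frank | Math  | 3.9  | 52     
1  | Liam  | Math  | 3.39 | 18     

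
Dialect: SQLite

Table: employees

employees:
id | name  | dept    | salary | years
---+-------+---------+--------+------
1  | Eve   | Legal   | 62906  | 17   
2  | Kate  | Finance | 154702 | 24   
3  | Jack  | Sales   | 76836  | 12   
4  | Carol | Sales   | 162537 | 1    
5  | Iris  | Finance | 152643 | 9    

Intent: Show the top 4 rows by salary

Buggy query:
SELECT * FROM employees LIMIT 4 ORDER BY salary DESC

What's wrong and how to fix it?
Bug: ORDER BY cannot follow LIMIT; LIMIT is the final clause

Fix: Swap the clauses: ORDER BY first, then LIMIT

Corrected query:
SELECT * FROM employees ORDER BY salary DESC LIMIT 4

Result:
id | name  | dept    | salary | years
---+-------+---------+--------+------
4  | Carol | Sales   | 162537 | 1    
2  | Kate  | Finance | 154702 | 24   
5  | Iris  | Finance | 152643 | 9    
3  | Jack  | Sales   | 76836  | 12   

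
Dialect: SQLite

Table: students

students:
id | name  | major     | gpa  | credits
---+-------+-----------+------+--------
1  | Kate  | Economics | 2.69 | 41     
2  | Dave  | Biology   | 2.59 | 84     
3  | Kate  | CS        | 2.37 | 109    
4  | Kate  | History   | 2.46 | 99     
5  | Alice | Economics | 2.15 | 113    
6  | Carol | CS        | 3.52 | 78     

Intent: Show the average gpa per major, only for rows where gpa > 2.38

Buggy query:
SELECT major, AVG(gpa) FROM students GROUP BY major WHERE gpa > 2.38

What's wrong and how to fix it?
Bug: Row-level WHERE must come before GROUP BY in the clause order

Fix: Place WHERE between FROM and GROUP BY

Corrected query:
SELECT major, AVG(gpa) FROM students WHERE gpa > 2.38 GROUP BY major

Result:
major     | AVG(gpa)
----------+---------
Biology   | 2.59    
CS        | 3.52    
Economics | 2.69    
History   | 2.46    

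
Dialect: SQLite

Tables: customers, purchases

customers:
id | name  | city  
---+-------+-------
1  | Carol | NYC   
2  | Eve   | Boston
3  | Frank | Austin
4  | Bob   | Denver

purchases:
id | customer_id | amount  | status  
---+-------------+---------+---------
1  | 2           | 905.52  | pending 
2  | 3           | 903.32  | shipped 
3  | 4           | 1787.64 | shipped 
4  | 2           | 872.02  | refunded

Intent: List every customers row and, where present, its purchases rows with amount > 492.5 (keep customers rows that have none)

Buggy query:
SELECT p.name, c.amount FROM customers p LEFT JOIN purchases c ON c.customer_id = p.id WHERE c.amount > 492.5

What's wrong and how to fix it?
Bug: Filtering c.amount in WHERE discards the NULL rows produced by LEFT JOIN, turning it into an inner join

Fix: Move the right-table condition into the ON clause so unmatched parents are kept

Corrected query:
SELECT p.name, c.amount FROM customers p LEFT JOIN purchases c ON c.customer_id = p.id AND c.amount > 492.5

Result:
name  | amount 
------+--------
Carol | NULL   
Eve   | 872.02 
Eve   | 905.52 
Frank | 903.32 
Bob   | 1787.64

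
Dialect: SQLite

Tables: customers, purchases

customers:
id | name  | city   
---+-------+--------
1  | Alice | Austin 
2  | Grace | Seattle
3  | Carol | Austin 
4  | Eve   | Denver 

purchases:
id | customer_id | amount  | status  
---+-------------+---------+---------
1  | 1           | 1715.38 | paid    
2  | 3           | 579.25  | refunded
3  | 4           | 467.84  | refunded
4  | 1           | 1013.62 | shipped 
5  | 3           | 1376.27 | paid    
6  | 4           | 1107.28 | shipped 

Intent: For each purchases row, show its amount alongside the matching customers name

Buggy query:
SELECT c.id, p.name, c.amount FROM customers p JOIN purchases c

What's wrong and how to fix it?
Bug: JOIN with no ON clause produces a cartesian product; every purchases row pairs with every customers row

Fix: Add ON c.customer_id = p.id to the JOIN

Corrected query:
SELECT c.id, p.name, c.amount FROM customers p JOIN purchases c ON c.customer_id = p.id

Result:
id | name  | amount 
---+-------+--------
1  | Alice | 1715.38
2  | Carol | 579.25 
3  | Eve   | 467.84 
4  | Alice | 1013.62
5  | Carol | 1376.27
6  | Eve   | 1107.28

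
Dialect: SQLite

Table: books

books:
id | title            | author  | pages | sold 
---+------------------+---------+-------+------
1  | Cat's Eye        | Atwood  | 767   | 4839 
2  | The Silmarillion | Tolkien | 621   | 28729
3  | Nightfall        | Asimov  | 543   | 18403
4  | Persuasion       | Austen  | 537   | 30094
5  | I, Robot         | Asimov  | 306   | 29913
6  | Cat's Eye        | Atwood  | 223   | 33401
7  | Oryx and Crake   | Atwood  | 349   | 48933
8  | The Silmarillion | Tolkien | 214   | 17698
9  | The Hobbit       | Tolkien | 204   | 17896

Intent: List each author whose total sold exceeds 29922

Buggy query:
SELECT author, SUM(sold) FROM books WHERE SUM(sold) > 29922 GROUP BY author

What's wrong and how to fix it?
Bug: WHERE runs before GROUP BY, so aggregates aren't available there

Fix: Move the aggregate condition to a HAVING clause

Corrected query:
SELECT author, SUM(sold) FROM books GROUP BY author HAVING SUM(sold) > 29922

Result:
author  | SUM(sold)
--------+----------
Asimov  | 48316    
Atwood  | 87173    
Austen  | 30094    
Tolkien | 64323    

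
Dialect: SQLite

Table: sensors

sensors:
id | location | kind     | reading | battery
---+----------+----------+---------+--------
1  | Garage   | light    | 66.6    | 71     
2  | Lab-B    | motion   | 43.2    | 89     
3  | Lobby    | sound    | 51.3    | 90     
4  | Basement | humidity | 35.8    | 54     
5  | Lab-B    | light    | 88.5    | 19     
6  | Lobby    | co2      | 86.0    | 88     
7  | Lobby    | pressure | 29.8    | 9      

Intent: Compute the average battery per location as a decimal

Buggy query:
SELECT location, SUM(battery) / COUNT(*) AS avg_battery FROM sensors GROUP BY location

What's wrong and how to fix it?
Bug: Both operands are integers, so '/' performs integer division and truncates

Fix: Multiply by 1.0 (or CAST to REAL) to force floating-point division

Corrected query:
SELECT location, SUM(battery) * 1.0 / COUNT(*) AS avg_battery FROM sensors GROUP BY location

Result:
location | avg_battery
---------+------------
Basement | 54         
Garage   | 71         
Lab-B    | 54         
Lobby    | 62.333333  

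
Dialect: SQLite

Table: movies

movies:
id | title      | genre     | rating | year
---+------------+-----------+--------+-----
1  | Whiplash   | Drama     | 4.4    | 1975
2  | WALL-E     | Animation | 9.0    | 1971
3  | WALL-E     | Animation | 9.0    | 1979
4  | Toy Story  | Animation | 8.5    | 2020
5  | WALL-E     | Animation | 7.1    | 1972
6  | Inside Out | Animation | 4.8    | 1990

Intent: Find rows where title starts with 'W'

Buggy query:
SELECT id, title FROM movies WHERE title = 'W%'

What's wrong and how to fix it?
Bug: '=' compares the literal string including the % character; pattern matching needs LIKE

Fix: Use LIKE for wildcard pattern matching

Corrected query:
SELECT id, title FROM movies WHERE title LIKE 'W%'

Result:
id | title   
---+---------
1  | Whiplash
2  | WALL-E  
3  | WALL-E  
5  | WALL-E  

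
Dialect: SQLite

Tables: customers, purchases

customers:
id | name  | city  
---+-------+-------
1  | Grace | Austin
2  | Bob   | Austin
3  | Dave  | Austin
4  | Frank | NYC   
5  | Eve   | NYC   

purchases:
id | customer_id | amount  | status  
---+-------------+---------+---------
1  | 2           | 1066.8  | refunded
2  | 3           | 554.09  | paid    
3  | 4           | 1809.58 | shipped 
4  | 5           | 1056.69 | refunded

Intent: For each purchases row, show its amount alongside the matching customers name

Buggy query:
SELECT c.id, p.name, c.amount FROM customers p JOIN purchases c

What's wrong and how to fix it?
Bug: JOIN with no ON clause produces a cartesian product; every purchases row pairs with every customers row

Fix: Add ON c.customer_id = p.id to the JOIN

Corrected query:
SELECT c.id, p.name, c.amount FROM customers p JOIN purchases c ON c.customer_id = p.id

Result:
id | name  | amount 
---+-------+--------
1  | Bob   | 1066.8 
2  | Dave  | 554.09 
3  | Frank | 1809.58
4  | Eve   | 1056.69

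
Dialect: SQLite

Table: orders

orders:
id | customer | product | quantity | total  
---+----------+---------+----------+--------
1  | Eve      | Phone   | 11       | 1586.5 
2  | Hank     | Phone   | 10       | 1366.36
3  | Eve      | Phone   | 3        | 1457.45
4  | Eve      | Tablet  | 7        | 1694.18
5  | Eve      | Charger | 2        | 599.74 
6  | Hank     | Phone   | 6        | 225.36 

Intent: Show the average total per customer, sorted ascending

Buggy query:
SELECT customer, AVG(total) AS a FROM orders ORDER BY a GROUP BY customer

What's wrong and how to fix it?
Bug: ORDER BY appears before GROUP BY; SQL clause order requires GROUP BY first

Fix: Move ORDER BY to the end, after GROUP BY

Corrected query:
SELECT customer, AVG(total) AS a FROM orders GROUP BY customer ORDER BY a

Result:
customer | a        
---------+----------
Hank     | 795.86   
Eve      | 1334.4675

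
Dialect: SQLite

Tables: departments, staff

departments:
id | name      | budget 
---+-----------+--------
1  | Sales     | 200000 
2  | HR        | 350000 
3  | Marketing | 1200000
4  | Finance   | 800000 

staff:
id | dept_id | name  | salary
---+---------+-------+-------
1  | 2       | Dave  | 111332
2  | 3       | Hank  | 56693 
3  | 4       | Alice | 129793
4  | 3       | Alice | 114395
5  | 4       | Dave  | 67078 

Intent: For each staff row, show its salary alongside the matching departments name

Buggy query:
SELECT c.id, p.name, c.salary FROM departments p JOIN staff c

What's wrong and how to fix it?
Bug: JOIN with no ON clause produces a cartesian product; every staff row pairs with every departments row

Fix: Specify the join condition linking the foreign key to the parent id

Corrected query:
SELECT c.id, p.name, c.salary FROM departments p JOIN staff c ON c.dept_id = p.id

Result:
id | name      | salary
---+-----------+-------
1  | HR        | 111332
2  | Marketing | 56693 
3  | Finance   | 129793
4  | Marketing | 114395
5  | Finance   | 67078 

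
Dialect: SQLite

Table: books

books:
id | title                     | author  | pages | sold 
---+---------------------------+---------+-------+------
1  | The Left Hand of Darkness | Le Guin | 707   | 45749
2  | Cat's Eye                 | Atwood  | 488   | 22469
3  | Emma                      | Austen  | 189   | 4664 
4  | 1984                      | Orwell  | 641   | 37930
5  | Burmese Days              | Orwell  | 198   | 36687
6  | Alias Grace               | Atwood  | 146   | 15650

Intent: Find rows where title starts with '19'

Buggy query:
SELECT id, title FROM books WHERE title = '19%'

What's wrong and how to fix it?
Bug: Wildcards only work with LIKE; '=' treats '%' as a literal character

Fix: Use LIKE for wildcard pattern matching

Corrected query:
SELECT id, title FROM books WHERE title LIKE '19%'

Result:
id | title
---+------
4  | 1984 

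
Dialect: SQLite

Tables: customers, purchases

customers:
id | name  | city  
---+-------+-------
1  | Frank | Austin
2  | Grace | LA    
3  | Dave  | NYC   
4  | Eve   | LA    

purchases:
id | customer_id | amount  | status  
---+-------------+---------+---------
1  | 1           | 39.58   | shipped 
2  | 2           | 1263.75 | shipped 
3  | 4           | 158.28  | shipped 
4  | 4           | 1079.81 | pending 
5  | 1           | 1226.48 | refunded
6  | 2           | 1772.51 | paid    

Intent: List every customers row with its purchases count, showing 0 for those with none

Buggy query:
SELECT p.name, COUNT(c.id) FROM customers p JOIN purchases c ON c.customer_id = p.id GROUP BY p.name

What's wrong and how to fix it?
Bug: INNER JOIN drops customers rows that have no matching purchases rows

Fix: Switch to LEFT JOIN to retain unmatched parent rows

Corrected query:
SELECT p.name, COUNT(c.id) FROM customers p LEFT JOIN purchases c ON c.customer_id = p.id GROUP BY p.name

Result:
name  | COUNT(c.id)
------+------------
Dave  | 0          
Eve   | 2          
Frank | 2          
Grace | 2          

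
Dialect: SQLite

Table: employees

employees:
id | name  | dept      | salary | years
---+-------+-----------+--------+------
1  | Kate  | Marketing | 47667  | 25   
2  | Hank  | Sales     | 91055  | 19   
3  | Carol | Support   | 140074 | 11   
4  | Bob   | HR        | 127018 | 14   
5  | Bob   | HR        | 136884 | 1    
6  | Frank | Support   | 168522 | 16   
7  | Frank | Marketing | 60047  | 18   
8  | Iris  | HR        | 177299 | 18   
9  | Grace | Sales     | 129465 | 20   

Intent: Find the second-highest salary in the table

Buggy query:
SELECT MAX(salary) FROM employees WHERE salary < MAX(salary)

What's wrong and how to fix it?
Bug: MAX(salary) on the right of the comparison is an aggregate-in-WHERE error

Fix: Put the inner MAX in a scalar subquery

Corrected query:
SELECT MAX(salary) FROM employees WHERE salary < (SELECT MAX(salary) FROM employees)

Result:
MAX(salary)
-----------
168522     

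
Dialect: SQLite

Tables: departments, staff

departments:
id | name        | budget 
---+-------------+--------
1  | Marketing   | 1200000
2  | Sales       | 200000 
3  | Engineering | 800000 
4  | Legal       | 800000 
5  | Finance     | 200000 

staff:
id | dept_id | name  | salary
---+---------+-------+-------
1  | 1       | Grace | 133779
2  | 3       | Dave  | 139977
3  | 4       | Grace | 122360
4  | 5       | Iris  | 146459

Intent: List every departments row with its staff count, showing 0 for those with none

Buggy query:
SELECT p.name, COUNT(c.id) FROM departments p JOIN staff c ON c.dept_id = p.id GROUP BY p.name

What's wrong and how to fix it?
Bug: An inner join excludes parents with zero children

Fix: Use LEFT JOIN so parents without children still appear (COUNT(c.id) gives 0)

Corrected query:
SELECT p.name, COUNT(c.id) FROM departments p LEFT JOIN staff c ON c.dept_id = p.id GROUP BY p.name

Result:
name        | COUNT(c.id)
------------+------------
Engineering | 1          
Finance     | 1          
Legal       | 1          
Marketing   | 1          
Sales       | 0          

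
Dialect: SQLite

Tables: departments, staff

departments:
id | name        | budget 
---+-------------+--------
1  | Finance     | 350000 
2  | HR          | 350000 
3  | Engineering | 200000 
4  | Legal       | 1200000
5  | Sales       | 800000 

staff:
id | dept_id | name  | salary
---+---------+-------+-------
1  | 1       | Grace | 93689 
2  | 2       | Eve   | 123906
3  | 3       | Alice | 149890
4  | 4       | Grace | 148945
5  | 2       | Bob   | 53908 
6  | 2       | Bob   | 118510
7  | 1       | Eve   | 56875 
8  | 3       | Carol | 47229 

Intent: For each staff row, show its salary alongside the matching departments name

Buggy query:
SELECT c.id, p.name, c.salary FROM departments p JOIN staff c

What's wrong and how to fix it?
Bug: Missing join condition: each staff row is matched to all departments rows instead of just its own

Fix: Specify the join condition linking the foreign key to the parent id

Corrected query:
SELECT c.id, p.name, c.salary FROM departments p JOIN staff c ON c.dept_id = p.id

Result:
id | name        | salary
---+-------------+-------
1  | Finance     | 93689 
2  | HR          | 123906
3  | Engineering | 149890
4  | Legal       | 148945
5  | HR          | 53908 
6  | HR          | 118510
7  | Finance     | 56875 
8  | Engineering | 47229 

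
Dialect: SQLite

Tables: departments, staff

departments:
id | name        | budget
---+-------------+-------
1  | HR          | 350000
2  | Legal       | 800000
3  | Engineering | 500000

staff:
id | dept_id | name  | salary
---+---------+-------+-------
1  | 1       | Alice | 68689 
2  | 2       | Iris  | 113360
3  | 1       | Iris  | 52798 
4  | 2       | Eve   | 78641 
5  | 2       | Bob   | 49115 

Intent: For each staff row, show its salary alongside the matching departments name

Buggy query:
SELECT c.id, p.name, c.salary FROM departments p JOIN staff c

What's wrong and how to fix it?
Bug: JOIN with no ON clause produces a cartesian product; every staff row pairs with every departments row

Fix: Specify the join condition linking the foreign key to the parent id

Corrected query:
SELECT c.id, p.name, c.salary FROM departments p JOIN staff c ON c.dept_id = p.id

Result:
id | name  | salary
---+-------+-------
1  | HR    | 68689 
2  | Legal | 113360
3  | HR    | 52798 
4  | Legal | 78641 
5  | Legal | 49115 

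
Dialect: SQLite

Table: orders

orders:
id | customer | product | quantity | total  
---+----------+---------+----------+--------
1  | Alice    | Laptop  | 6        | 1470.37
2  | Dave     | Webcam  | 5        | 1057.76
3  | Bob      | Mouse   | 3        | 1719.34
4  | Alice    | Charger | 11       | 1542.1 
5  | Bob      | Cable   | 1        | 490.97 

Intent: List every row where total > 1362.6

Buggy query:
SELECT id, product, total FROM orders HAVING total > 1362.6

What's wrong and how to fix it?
Bug: This is a non-aggregate query (no GROUP BY, no aggregates), so in SQLite the HAVING clause is invalid here; a row-level condition belongs in WHERE

Fix: Use WHERE for row-level filtering

Corrected query:
SELECT id, product, total FROM orders WHERE total > 1362.6

Result:
id | product | total  
---+---------+--------
1  | Laptop  | 1470.37
3  | Mouse   | 1719.34
4  | Charger | 1542.1 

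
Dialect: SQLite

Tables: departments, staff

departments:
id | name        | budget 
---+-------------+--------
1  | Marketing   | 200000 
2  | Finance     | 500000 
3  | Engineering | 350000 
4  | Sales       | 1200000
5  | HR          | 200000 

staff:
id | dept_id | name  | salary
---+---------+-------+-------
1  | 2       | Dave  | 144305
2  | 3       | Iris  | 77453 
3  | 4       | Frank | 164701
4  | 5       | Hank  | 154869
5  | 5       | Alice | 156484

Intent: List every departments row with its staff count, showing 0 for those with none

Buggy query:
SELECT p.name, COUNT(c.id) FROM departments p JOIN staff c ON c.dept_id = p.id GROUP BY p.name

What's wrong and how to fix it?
Bug: An inner join excludes parents with zero children

Fix: Use LEFT JOIN so parents without children still appear (COUNT(c.id) gives 0)

Corrected query:
SELECT p.name, COUNT(c.id) FROM departments p LEFT JOIN staff c ON c.dept_id = p.id GROUP BY p.name

Result:
name        | COUNT(c.id)
------------+------------
Engineering | 1          
Finance     | 1          
HR          | 2          
Marketing   | 0          
Sales       | 1          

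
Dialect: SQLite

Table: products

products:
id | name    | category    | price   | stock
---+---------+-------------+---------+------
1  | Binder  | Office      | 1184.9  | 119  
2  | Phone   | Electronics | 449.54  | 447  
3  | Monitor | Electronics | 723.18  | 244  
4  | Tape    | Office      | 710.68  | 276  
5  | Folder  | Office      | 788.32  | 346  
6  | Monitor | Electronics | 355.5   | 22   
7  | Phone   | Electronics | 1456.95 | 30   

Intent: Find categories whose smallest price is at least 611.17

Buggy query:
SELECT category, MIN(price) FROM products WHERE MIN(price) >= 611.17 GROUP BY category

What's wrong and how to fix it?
Bug: Aggregates like MIN are computed per group after WHERE runs

Fix: Use HAVING for the per-group MIN condition

Corrected query:
SELECT category, MIN(price) FROM products GROUP BY category HAVING MIN(price) >= 611.17

Result:
category | MIN(price)
---------+-----------
Office   | 710.68    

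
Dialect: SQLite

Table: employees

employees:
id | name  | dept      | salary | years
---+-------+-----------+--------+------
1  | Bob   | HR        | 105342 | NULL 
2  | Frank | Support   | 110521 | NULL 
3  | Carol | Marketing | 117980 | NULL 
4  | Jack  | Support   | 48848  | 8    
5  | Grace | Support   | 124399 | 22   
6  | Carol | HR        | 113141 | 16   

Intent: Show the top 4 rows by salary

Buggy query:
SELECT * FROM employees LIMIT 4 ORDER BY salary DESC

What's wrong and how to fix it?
Bug: ORDER BY cannot follow LIMIT; LIMIT is the final clause

Fix: Swap the clauses: ORDER BY first, then LIMIT

Corrected query:
SELECT * FROM employees ORDER BY salary DESC LIMIT 4

Result:
id | name  | dept      | salary | years
---+-------+-----------+--------+------
5  | Grace | Support   | 124399 | 22   
3  | Carol | Marketing | 117980 | NULL 
6  | Carol | HR        | 113141 | 16   
2  | Frank | Support   | 110521 | NULL 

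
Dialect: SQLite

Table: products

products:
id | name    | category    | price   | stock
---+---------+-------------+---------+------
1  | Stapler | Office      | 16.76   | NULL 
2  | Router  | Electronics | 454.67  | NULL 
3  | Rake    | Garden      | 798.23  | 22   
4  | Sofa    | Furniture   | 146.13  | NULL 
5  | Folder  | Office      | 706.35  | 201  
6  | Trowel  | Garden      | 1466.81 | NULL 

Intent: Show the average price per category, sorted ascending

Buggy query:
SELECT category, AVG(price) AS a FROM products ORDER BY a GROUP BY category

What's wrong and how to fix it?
Bug: GROUP BY must precede ORDER BY

Fix: Reorder: SELECT … FROM … GROUP BY … ORDER BY …

Corrected query:
SELECT category, AVG(price) AS a FROM products GROUP BY category ORDER BY a

Result:
category    | a      
------------+--------
Furniture   | 146.13 
Office      | 361.555
Electronics | 454.67 
Garden      | 1132.52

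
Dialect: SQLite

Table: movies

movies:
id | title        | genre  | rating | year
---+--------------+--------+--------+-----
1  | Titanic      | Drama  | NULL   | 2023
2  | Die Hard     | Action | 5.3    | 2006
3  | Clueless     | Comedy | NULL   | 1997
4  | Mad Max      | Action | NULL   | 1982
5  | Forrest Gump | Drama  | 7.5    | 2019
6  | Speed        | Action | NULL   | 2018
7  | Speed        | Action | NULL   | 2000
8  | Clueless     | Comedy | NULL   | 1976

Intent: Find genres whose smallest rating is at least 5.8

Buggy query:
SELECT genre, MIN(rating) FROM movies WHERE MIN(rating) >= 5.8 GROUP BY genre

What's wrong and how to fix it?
Bug: MIN() in WHERE is a misuse of aggregate

Fix: Replace WHERE with HAVING after the GROUP BY

Corrected query:
SELECT genre, MIN(rating) FROM movies GROUP BY genre HAVING MIN(rating) >= 5.8

Result:
genre | MIN(rating)
------+------------
Drama | 7.5        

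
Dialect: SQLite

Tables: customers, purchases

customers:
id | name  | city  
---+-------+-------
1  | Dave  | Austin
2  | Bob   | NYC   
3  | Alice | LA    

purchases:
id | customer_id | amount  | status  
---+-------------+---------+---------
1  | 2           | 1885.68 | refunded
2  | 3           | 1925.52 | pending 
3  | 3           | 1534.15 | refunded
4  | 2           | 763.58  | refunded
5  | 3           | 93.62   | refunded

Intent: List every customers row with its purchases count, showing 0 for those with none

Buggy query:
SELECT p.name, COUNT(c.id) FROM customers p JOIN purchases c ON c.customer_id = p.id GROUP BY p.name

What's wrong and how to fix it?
Bug: An inner join excludes parents with zero children

Fix: Switch to LEFT JOIN to retain unmatched parent rows

Corrected query:
SELECT p.name, COUNT(c.id) FROM customers p LEFT JOIN purchases c ON c.customer_id = p.id GROUP BY p.name

Result:
name  | COUNT(c.id)
------+------------
Alice | 3          
Bob   | 2          
Dave  | 0          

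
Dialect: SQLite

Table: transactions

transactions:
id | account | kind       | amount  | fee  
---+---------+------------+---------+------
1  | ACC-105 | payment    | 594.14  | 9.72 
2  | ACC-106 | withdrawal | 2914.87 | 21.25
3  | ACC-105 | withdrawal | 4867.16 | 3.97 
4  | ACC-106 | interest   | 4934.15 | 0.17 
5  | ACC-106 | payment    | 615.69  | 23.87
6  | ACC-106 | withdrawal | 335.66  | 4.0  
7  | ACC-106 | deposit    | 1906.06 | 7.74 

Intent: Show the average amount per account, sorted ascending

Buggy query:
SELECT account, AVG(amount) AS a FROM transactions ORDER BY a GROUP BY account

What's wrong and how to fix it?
Bug: GROUP BY must precede ORDER BY

Fix: Reorder: SELECT … FROM … GROUP BY … ORDER BY …

Corrected query:
SELECT account, AVG(amount) AS a FROM transactions GROUP BY account ORDER BY a

Result:
account | a       
--------+---------
ACC-106 | 2141.286
ACC-105 | 2730.65 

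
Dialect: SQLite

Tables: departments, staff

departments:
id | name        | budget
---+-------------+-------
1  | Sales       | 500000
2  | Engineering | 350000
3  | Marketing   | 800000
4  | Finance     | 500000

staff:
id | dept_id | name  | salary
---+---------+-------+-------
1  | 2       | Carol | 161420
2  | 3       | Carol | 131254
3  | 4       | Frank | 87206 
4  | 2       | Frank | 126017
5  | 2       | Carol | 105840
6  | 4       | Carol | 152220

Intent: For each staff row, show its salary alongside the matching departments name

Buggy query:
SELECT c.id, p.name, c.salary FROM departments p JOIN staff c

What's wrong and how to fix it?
Bug: Missing join condition: each staff row is matched to all departments rows instead of just its own

Fix: Specify the join condition linking the foreign key to the parent id

Corrected query:
SELECT c.id, p.name, c.salary FROM departments p JOIN staff c ON c.dept_id = p.id

Result:
id | name        | salary
---+-------------+-------
1  | Engineering | 161420
2  | Marketing   | 131254
3  | Finance     | 87206 
4  | Engineering | 126017
5  | Engineering | 105840
6  | Finance     | 152220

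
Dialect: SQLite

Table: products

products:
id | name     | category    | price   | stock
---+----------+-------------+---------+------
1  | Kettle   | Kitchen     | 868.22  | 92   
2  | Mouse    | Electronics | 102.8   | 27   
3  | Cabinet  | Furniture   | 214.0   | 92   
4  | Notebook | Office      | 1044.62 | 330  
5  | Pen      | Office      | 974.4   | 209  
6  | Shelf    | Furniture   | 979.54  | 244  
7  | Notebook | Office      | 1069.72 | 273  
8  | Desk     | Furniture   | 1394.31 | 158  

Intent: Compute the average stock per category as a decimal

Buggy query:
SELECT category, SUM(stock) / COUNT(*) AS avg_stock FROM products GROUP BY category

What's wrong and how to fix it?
Bug: Both operands are integers, so '/' performs integer division and truncates

Fix: Cast one side to REAL so the division keeps the fractional part

Corrected query:
SELECT category, SUM(stock) * 1.0 / COUNT(*) AS avg_stock FROM products GROUP BY category

Result:
category    | avg_stock 
------------+-----------
Electronics | 27        
Furniture   | 164.666667
Kitchen     | 92        
Office      | 270.666667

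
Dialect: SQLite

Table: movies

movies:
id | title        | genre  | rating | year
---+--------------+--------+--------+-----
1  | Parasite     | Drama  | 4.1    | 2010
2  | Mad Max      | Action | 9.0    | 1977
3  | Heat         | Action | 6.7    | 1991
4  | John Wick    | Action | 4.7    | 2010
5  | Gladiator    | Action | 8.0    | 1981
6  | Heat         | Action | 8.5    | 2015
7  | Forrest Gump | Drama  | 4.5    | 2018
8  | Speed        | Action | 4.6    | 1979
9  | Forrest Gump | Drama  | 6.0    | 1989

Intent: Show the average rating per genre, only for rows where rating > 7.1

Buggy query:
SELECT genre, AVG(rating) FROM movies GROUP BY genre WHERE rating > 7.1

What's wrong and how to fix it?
Bug: Row-level WHERE must come before GROUP BY in the clause order

Fix: Move the WHERE clause before GROUP BY

Corrected query:
SELECT genre, AVG(rating) FROM movies WHERE rating > 7.1 GROUP BY genre

Result:
genre  | AVG(rating)
-------+------------
Action | 8.5        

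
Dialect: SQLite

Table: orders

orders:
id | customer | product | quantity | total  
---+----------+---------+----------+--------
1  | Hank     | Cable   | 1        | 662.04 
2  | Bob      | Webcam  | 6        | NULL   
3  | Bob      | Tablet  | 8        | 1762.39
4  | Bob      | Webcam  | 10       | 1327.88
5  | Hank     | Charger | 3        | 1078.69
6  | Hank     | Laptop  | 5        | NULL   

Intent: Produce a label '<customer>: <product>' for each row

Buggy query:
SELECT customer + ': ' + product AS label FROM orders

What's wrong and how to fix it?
Bug: SQLite uses || for string concatenation; + coerces text to numbers (yielding 0)

Fix: Replace + with || to concatenate text

Corrected query:
SELECT customer || ': ' || product AS label FROM orders

Result:
label        
-------------
Hank: Cable  
Bob: Webcam  
Bob: Tablet  
Bob: Webcam  
Hank: Charger
Hank: Laptop 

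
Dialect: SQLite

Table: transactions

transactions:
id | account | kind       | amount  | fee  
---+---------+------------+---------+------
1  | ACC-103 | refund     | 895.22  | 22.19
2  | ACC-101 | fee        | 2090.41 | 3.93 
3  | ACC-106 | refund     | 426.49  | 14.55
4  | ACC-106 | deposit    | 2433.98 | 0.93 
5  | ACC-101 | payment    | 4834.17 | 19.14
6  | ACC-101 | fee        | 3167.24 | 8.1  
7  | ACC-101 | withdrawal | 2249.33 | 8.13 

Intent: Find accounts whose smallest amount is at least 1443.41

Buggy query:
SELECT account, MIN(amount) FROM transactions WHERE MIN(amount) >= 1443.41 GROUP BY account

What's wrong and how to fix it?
Bug: MIN() in WHERE is a misuse of aggregate

Fix: Use HAVING for the per-group MIN condition

Corrected query:
SELECT account, MIN(amount) FROM transactions GROUP BY account HAVING MIN(amount) >= 1443.41

Result:
account | MIN(amount)
--------+------------
ACC-101 | 2090.41    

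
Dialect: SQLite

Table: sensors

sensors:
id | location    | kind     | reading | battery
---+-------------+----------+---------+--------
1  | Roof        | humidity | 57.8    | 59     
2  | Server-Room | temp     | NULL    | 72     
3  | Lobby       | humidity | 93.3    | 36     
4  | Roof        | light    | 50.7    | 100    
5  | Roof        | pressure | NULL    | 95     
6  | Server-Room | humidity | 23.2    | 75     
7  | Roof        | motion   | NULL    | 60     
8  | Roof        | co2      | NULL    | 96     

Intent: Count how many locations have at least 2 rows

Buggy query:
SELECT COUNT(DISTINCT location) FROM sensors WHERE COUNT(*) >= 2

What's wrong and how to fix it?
Bug: WHERE filters individual rows, not groups, so a group-level COUNT is invalid there

Fix: Use a subquery that GROUPs and filters with HAVING, then count its rows

Corrected query:
SELECT COUNT(*) FROM (SELECT location FROM sensors GROUP BY location HAVING COUNT(*) >= 2)

Result:
COUNT(*)
--------
2       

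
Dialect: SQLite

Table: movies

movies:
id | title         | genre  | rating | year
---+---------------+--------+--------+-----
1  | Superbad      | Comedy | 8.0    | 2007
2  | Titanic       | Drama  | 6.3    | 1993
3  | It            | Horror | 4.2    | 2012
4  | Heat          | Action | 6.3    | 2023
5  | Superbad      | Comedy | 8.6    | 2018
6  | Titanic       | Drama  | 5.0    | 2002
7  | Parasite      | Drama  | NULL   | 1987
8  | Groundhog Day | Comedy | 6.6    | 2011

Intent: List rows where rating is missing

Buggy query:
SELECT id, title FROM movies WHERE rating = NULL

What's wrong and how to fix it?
Bug: Comparing to NULL with '=' never matches; NULL = NULL is unknown, not true

Fix: Use IS NULL to test for NULL

Corrected query:
SELECT id, title FROM movies WHERE rating IS NULL

Result:
id | title   
---+---------
7  | Parasite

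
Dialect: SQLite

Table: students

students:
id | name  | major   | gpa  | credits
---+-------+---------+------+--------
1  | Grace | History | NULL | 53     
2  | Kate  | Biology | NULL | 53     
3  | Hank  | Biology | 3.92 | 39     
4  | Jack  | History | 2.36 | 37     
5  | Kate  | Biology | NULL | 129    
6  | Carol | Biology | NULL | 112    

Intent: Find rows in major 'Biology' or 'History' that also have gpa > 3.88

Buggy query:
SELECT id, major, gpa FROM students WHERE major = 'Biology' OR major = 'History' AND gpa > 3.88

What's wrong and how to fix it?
Bug: AND binds tighter than OR, so this parses as major = 'Biology' OR (major = 'History' AND gpa > 3.88)

Fix: Group the OR with parentheses (or use IN), then AND the threshold

Corrected query:
SELECT id, major, gpa FROM students WHERE (major = 'Biology' OR major = 'History') AND gpa > 3.88

Result:
id | major   | gpa 
---+---------+-----
3  | Biology | 3.92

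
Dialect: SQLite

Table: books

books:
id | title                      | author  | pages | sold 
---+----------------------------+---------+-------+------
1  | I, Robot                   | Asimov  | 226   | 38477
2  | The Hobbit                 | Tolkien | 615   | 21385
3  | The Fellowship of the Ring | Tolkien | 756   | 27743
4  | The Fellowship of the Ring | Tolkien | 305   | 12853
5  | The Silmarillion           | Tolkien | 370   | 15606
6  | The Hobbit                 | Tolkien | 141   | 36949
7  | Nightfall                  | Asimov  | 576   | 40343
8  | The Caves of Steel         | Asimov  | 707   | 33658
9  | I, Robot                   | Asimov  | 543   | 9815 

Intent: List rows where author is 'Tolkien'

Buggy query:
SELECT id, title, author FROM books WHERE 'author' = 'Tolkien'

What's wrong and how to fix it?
Bug: Single quotes denote string literals in SQL; the column name is being compared as a constant string

Fix: Reference the column as author without single quotes

Corrected query:
SELECT id, title, author FROM books WHERE author = 'Tolkien'

Result:
id | title                      | author 
---+----------------------------+--------
2  | The Hobbit                 | Tolkien
3  | The Fellowship of the Ring | Tolkien
4  | The Fellowship of the Ring | Tolkien
5  | The Silmarillion           | Tolkien
6  | The Hobbit                 | Tolkien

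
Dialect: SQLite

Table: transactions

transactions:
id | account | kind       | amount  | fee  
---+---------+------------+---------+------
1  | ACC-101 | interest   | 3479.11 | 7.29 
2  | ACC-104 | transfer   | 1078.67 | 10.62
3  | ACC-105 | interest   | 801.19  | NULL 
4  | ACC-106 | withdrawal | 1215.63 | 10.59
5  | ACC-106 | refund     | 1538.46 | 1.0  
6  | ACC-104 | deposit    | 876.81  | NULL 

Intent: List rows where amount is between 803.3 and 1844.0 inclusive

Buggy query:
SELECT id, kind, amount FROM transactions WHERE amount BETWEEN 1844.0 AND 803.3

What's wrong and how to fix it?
Bug: BETWEEN expects the lower bound first; with 1844.0 AND 803.3 the range is empty

Fix: Write BETWEEN 803.3 AND 1844.0

Corrected query:
SELECT id, kind, amount FROM transactions WHERE amount BETWEEN 803.3 AND 1844.0

Result:
id | kind       | amount 
---+------------+--------
2  | transfer   | 1078.67
4  | withdrawal | 1215.63
5  | refund     | 1538.46
6  | deposit    | 876.81 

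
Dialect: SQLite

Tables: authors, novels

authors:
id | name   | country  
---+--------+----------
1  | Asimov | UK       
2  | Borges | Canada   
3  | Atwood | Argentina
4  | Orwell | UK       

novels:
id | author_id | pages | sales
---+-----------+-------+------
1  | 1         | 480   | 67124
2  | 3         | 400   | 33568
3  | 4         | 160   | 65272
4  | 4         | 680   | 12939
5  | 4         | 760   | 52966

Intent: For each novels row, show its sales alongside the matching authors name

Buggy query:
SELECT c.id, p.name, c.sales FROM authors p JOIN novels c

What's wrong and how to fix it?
Bug: JOIN with no ON clause produces a cartesian product; every novels row pairs with every authors row

Fix: Add ON c.author_id = p.id to the JOIN

Corrected query:
SELECT c.id, p.name, c.sales FROM authors p JOIN novels c ON c.author_id = p.id

Result:
id | name   | sales
---+--------+------
1  | Asimov | 67124
2  | Atwood | 33568
3  | Orwell | 65272
4  | Orwell | 12939
5  | Orwell | 52966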